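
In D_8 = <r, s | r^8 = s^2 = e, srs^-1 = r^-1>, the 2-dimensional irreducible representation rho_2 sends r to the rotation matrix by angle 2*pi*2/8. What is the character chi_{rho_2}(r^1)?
chi_{rho_2}(r^1) = 2*cos(2*pi*2*1/8) = 0

Explanation: rho_2(r^1) is rotation by angle 2*pi*2*1/8, whose trace is 2*cos(2*pi*2*1/8) = 0.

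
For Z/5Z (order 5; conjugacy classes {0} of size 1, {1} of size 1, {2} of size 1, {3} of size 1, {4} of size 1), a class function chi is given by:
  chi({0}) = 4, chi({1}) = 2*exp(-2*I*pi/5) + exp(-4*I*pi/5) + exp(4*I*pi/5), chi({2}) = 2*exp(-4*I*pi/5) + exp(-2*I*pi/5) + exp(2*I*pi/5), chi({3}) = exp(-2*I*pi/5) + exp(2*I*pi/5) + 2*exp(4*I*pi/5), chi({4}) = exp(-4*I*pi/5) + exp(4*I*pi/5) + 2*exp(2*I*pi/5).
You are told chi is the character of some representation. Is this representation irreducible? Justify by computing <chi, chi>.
Not irreducible (reducible): <chi, chi> = 6 > 1.

Why: <chi, chi> = (1/|G|) sum_C |C| * |chi(C)|^2 = (1/5)[1*|4|^2 + 1*|2*exp(-2*I*pi/5) + exp(-4*I*pi/5) + exp(4*I*pi/5)|^2 + 1*|2*exp(-4*I*pi/5) + exp(-2*I*pi/5) + exp(2*I*pi/5)|^2 + 1*|exp(-2*I*pi/5) + exp(2*I*pi/5) + 2*exp(4*I*pi/5)|^2 + 1*|exp(-4*I*pi/5) + exp(4*I*pi/5) + 2*exp(2*I*pi/5)|^2]
  = (1/5)[(16) + (6 + 3*exp(-2*I*pi/5) + 2*exp(-4*I*pi/5) + 2*exp(4*I*pi/5) + 3*exp(2*I*pi/5)) + (6 + 2*exp(-2*I*pi/5) + 3*exp(-4*I*pi/5) + 3*exp(4*I*pi/5) + 2*exp(2*I*pi/5)) + (6 + 2*exp(-2*I*pi/5) + 3*exp(-4*I*pi/5) + 3*exp(4*I*pi/5) + 2*exp(2*I*pi/5)) + (6 + 3*exp(-2*I*pi/5) + 2*exp(-4*I*pi/5) + 2*exp(4*I*pi/5) + 3*exp(2*I*pi/5))] = 30/5 = 6.
(Exp terms are combined using exp(i*s)*conj(exp(i*t)) = exp(i*(s-t)), and sums of them are collapsed using the identity that for every m > 1 the m distinct m-th roots of unity sum to 0, e.g. 1 + exp(2*I*pi/3) + exp(-2*I*pi/3) = 0.)
A character is irreducible iff <chi, chi> = 1, so this representation is reducible.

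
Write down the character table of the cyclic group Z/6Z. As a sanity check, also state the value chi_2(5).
Character table of Z/6Z (irreps indexed chi_0,...,chi_5 with chi_k(m) = zeta_6^(k*m), zeta_6 = exp(2*pi*i/6)):
  irrep \ class  {0} (size 1)  {1} (size 1)    {2} (size 1)    {3} (size 1)  {4} (size 1)    {5} (size 1)  
  chi_0          1             1               1               1             1               1             
  chi_1          1             exp(I*pi/3)     exp(2*I*pi/3)   -1            exp(-2*I*pi/3)  exp(-I*pi/3)  
  chi_2          1             exp(2*I*pi/3)   exp(-2*I*pi/3)  1             exp(2*I*pi/3)   exp(-2*I*pi/3)
  chi_3          1             -1              1               -1            1               -1            
  chi_4          1             exp(-2*I*pi/3)  exp(2*I*pi/3)   1             exp(-2*I*pi/3)  exp(2*I*pi/3) 
  chi_5          1             exp(-I*pi/3)    exp(-2*I*pi/3)  -1            exp(2*I*pi/3)   exp(I*pi/3)   

Spot check: chi_2(5) = zeta_6^(2*5) = zeta_6^10 = exp(-2*I*pi/3).

Derivation: Z/6Z is abelian, so all 6 irreducible complex representations are 1-dimensional. They are given by chi_k(m) = zeta_6^(k*m) for k = 0,...,5. Row orthogonality: sum_m chi_k(m) conj(chi_l(m)) = 6 * [k = l].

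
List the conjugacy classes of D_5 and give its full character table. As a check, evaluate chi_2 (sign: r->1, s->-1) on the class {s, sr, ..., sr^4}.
Conjugacy classes: {e} of size 1, {r^1, r^4} of size 2, {r^2, r^3} of size 2, {s, sr, ..., sr^4} of size 5.
Character table:
  irrep \ class              {e} (size 1)  {r^1, r^4} (size 2)  {r^2, r^3} (size 2)  {s, sr, ..., sr^4} (size 5)
  chi_1 (triv)               1             1                    1                    1                          
  chi_2 (sign: r->1, s->-1)  1             1                    1                    -1                         
  chi_3 (2d, j=1)            2             -1/2 + sqrt(5)/2     -sqrt(5)/2 - 1/2     0                          
  chi_4 (2d, j=2)            2             -sqrt(5)/2 - 1/2     -1/2 + sqrt(5)/2     0                          

Spot check: chi_2 (sign: r->1, s->-1) on {s, sr, ..., sr^4} = -1.

D_5 has order 2*5 = 10 with 4 conjugacy classes, hence 4 irreducibles. Sum of squared dims 1 + 1 + 4 + 4 = 10 = |G|. Linear characters come from the abelianisation; the 2-dimensional irreps have character r^k -> 2*cos(2*pi*j*k/5), reflections -> 0.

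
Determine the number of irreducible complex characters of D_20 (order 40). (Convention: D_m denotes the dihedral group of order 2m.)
13

Explanation: The number of irreducible complex representations of a finite group equals its number of conjugacy classes. D_20 has 13 conjugacy classes (n/2 + 3 for n even), so D_20 (order 40) has exactly 13 irreducible complex representations.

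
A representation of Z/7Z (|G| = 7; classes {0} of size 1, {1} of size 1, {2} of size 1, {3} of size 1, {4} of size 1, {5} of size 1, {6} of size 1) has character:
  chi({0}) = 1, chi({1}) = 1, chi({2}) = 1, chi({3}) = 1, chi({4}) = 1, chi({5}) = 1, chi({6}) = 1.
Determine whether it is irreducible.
Irreducible: <chi, chi> = 1.

Solution. <chi, chi> = (1/|G|) sum_C |C| * |chi(C)|^2 = (1/7)[1*|1|^2 + 1*|1|^2 + 1*|1|^2 + 1*|1|^2 + 1*|1|^2 + 1*|1|^2 + 1*|1|^2]
  = (1/7)[(1) + (1) + (1) + (1) + (1) + (1) + (1)] = 7/7 = 1.
(Exp terms are combined using exp(i*s)*conj(exp(i*t)) = exp(i*(s-t)), and sums of them are collapsed using the identity that for every m > 1 the m distinct m-th roots of unity sum to 0, e.g. 1 + exp(2*I*pi/3) + exp(-2*I*pi/3) = 0.)
A character is irreducible iff <chi, chi> = 1, so this representation is irreducible.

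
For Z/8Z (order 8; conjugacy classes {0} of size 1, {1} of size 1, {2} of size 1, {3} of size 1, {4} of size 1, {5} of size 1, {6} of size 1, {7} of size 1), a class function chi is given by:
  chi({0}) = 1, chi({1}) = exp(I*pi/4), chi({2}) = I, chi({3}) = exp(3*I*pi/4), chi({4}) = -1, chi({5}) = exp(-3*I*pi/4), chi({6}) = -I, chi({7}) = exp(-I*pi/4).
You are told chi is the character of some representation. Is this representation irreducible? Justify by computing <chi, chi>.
Irreducible: <chi, chi> = 1.

Details: <chi, chi> = (1/|G|) sum_C |C| * |chi(C)|^2 = (1/8)[1*|1|^2 + 1*|exp(I*pi/4)|^2 + 1*|I|^2 + 1*|exp(3*I*pi/4)|^2 + 1*|-1|^2 + 1*|exp(-3*I*pi/4)|^2 + 1*|-I|^2 + 1*|exp(-I*pi/4)|^2]
  = (1/8)[(1) + (1) + (1) + (1) + (1) + (1) + (1) + (1)] = 8/8 = 1.
(Exp terms are combined using exp(i*s)*conj(exp(i*t)) = exp(i*(s-t)), and sums of them are collapsed using the identity that for every m > 1 the m distinct m-th roots of unity sum to 0, e.g. 1 + exp(2*I*pi/3) + exp(-2*I*pi/3) = 0.)
A character is irreducible iff <chi, chi> = 1, so this representation is irreducible.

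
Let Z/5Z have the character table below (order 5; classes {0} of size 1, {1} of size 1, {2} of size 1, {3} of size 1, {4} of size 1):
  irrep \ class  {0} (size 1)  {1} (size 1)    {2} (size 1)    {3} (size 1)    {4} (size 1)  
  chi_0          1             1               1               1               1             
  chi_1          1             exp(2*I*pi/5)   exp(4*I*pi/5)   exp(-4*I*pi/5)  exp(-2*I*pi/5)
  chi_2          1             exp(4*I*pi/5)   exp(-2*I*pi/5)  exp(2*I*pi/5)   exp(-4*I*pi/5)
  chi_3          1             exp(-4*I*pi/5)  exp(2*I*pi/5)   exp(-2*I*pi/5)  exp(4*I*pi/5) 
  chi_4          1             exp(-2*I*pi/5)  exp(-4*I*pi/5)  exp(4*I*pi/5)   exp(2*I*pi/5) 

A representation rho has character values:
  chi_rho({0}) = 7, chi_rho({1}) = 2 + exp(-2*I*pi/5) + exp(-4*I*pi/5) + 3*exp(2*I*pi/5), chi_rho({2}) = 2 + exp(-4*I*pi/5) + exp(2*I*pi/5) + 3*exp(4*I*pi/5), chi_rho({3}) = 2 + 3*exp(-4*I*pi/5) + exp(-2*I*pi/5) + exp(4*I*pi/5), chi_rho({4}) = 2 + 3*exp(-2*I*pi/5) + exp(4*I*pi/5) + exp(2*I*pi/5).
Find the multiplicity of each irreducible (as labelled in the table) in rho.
Multiplicities: chi_0: 2, chi_1: 3, chi_2: 0, chi_3: 1, chi_4: 1.

Justification: Use <chi_rho, chi> = (1/|G|) sum_C |C| * chi_rho(C) * conj(chi(C)) with |G| = 5 for each irreducible chi in the table:
  <chi_rho, chi_0> = (1/5)[1*(7)*conj(1) + 1*(2 + exp(-2*I*pi/5) + exp(-4*I*pi/5) + 3*exp(2*I*pi/5))*conj(1) + 1*(2 + exp(-4*I*pi/5) + exp(2*I*pi/5) + 3*exp(4*I*pi/5))*conj(1) + 1*(2 + 3*exp(-4*I*pi/5) + exp(-2*I*pi/5) + exp(4*I*pi/5))*conj(1) + 1*(2 + 3*exp(-2*I*pi/5) + exp(4*I*pi/5) + exp(2*I*pi/5))*conj(1)]
      = (1/5)[(7) + (2 + exp(-2*I*pi/5) + exp(-4*I*pi/5) + 3*exp(2*I*pi/5)) + (2 + exp(-4*I*pi/5) + exp(2*I*pi/5) + 3*exp(4*I*pi/5)) + (2 + 3*exp(-4*I*pi/5) + exp(-2*I*pi/5) + exp(4*I*pi/5)) + (2 + 3*exp(-2*I*pi/5) + exp(4*I*pi/5) + exp(2*I*pi/5))] = 10/5 = 2
  <chi_rho, chi_1> = (1/5)[1*(7)*conj(1) + 1*(2 + exp(-2*I*pi/5) + exp(-4*I*pi/5) + 3*exp(2*I*pi/5))*conj(exp(2*I*pi/5)) + 1*(2 + exp(-4*I*pi/5) + exp(2*I*pi/5) + 3*exp(4*I*pi/5))*conj(exp(4*I*pi/5)) + 1*(2 + 3*exp(-4*I*pi/5) + exp(-2*I*pi/5) + exp(4*I*pi/5))*conj(exp(-4*I*pi/5)) + 1*(2 + 3*exp(-2*I*pi/5) + exp(4*I*pi/5) + exp(2*I*pi/5))*conj(exp(-2*I*pi/5))]
      = (1/5)[(7) + (3 + 2*exp(-2*I*pi/5) + exp(-4*I*pi/5) + exp(4*I*pi/5)) + (3 + 2*exp(-4*I*pi/5) + exp(-2*I*pi/5) + exp(2*I*pi/5)) + (3 + exp(-2*I*pi/5) + exp(2*I*pi/5) + 2*exp(4*I*pi/5)) + (3 + exp(-4*I*pi/5) + exp(4*I*pi/5) + 2*exp(2*I*pi/5))] = 15/5 = 3
  <chi_rho, chi_2> = (1/5)[1*(7)*conj(1) + 1*(2 + exp(-2*I*pi/5) + exp(-4*I*pi/5) + 3*exp(2*I*pi/5))*conj(exp(4*I*pi/5)) + 1*(2 + exp(-4*I*pi/5) + exp(2*I*pi/5) + 3*exp(4*I*pi/5))*conj(exp(-2*I*pi/5)) + 1*(2 + 3*exp(-4*I*pi/5) + exp(-2*I*pi/5) + exp(4*I*pi/5))*conj(exp(2*I*pi/5)) + 1*(2 + 3*exp(-2*I*pi/5) + exp(4*I*pi/5) + exp(2*I*pi/5))*conj(exp(-4*I*pi/5))]
      = (1/5)[(7) + (3*exp(-2*I*pi/5) + 2*exp(-4*I*pi/5) + exp(4*I*pi/5) + exp(2*I*pi/5)) + (3*exp(-4*I*pi/5) + exp(-2*I*pi/5) + exp(4*I*pi/5) + 2*exp(2*I*pi/5)) + (2*exp(-2*I*pi/5) + exp(-4*I*pi/5) + exp(2*I*pi/5) + 3*exp(4*I*pi/5)) + (exp(-2*I*pi/5) + exp(-4*I*pi/5) + 2*exp(4*I*pi/5) + 3*exp(2*I*pi/5))] = 0/5 = 0
  <chi_rho, chi_3> = (1/5)[1*(7)*conj(1) + 1*(2 + exp(-2*I*pi/5) + exp(-4*I*pi/5) + 3*exp(2*I*pi/5))*conj(exp(-4*I*pi/5)) + 1*(2 + exp(-4*I*pi/5) + exp(2*I*pi/5) + 3*exp(4*I*pi/5))*conj(exp(2*I*pi/5)) + 1*(2 + 3*exp(-4*I*pi/5) + exp(-2*I*pi/5) + exp(4*I*pi/5))*conj(exp(-2*I*pi/5)) + 1*(2 + 3*exp(-2*I*pi/5) + exp(4*I*pi/5) + exp(2*I*pi/5))*conj(exp(4*I*pi/5))]
      = (1/5)[(7) + (1 + 3*exp(-4*I*pi/5) + exp(2*I*pi/5) + 2*exp(4*I*pi/5)) + (1 + 2*exp(-2*I*pi/5) + exp(4*I*pi/5) + 3*exp(2*I*pi/5)) + (1 + 3*exp(-2*I*pi/5) + exp(-4*I*pi/5) + 2*exp(2*I*pi/5)) + (1 + 2*exp(-4*I*pi/5) + exp(-2*I*pi/5) + 3*exp(4*I*pi/5))] = 5/5 = 1
  <chi_rho, chi_4> = (1/5)[1*(7)*conj(1) + 1*(2 + exp(-2*I*pi/5) + exp(-4*I*pi/5) + 3*exp(2*I*pi/5))*conj(exp(-2*I*pi/5)) + 1*(2 + exp(-4*I*pi/5) + exp(2*I*pi/5) + 3*exp(4*I*pi/5))*conj(exp(-4*I*pi/5)) + 1*(2 + 3*exp(-4*I*pi/5) + exp(-2*I*pi/5) + exp(4*I*pi/5))*conj(exp(4*I*pi/5)) + 1*(2 + 3*exp(-2*I*pi/5) + exp(4*I*pi/5) + exp(2*I*pi/5))*conj(exp(2*I*pi/5))]
      = (1/5)[(7) + (1 + exp(-2*I*pi/5) + 3*exp(4*I*pi/5) + 2*exp(2*I*pi/5)) + (1 + 3*exp(-2*I*pi/5) + exp(-4*I*pi/5) + 2*exp(4*I*pi/5)) + (1 + 2*exp(-4*I*pi/5) + exp(4*I*pi/5) + 3*exp(2*I*pi/5)) + (1 + 2*exp(-2*I*pi/5) + 3*exp(-4*I*pi/5) + exp(2*I*pi/5))] = 5/5 = 1
(Exp terms are combined using exp(i*s)*conj(exp(i*t)) = exp(i*(s-t)), and sums of them are collapsed using the identity that for every m > 1 the m distinct m-th roots of unity sum to 0, e.g. 1 + exp(2*I*pi/3) + exp(-2*I*pi/3) = 0.)
Dimension check: dim(rho) = sum (mult * dim) = 2*1 + 3*1 + 0*1 + 1*1 + 1*1 = 7 = chi_rho(e) = 7.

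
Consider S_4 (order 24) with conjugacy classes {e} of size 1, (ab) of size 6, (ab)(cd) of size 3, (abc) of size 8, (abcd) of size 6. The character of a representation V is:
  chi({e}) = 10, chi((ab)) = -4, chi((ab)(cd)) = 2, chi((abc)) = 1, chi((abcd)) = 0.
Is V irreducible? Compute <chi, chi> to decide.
Not irreducible (reducible): <chi, chi> = 9 > 1.

Derivation: <chi, chi> = (1/|G|) sum_C |C| * |chi(C)|^2 = (1/24)[1*|10|^2 + 6*|-4|^2 + 3*|2|^2 + 8*|1|^2 + 6*|0|^2]
  = (1/24)[(100) + (96) + (12) + (8) + (0)] = 216/24 = 9.
A character is irreducible iff <chi, chi> = 1, so this representation is reducible.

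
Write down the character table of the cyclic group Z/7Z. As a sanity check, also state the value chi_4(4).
Character table of Z/7Z (irreps indexed chi_0,...,chi_6 with chi_k(m) = zeta_7^(k*m), zeta_7 = exp(2*pi*i/7)):
  irrep \ class  {0} (size 1)  {1} (size 1)    {2} (size 1)    {3} (size 1)    {4} (size 1)    {5} (size 1)    {6} (size 1)  
  chi_0          1             1               1               1               1               1               1             
  chi_1          1             exp(2*I*pi/7)   exp(4*I*pi/7)   exp(6*I*pi/7)   exp(-6*I*pi/7)  exp(-4*I*pi/7)  exp(-2*I*pi/7)
  chi_2          1             exp(4*I*pi/7)   exp(-6*I*pi/7)  exp(-2*I*pi/7)  exp(2*I*pi/7)   exp(6*I*pi/7)   exp(-4*I*pi/7)
  chi_3          1             exp(6*I*pi/7)   exp(-2*I*pi/7)  exp(4*I*pi/7)   exp(-4*I*pi/7)  exp(2*I*pi/7)   exp(-6*I*pi/7)
  chi_4          1             exp(-6*I*pi/7)  exp(2*I*pi/7)   exp(-4*I*pi/7)  exp(4*I*pi/7)   exp(-2*I*pi/7)  exp(6*I*pi/7) 
  chi_5          1             exp(-4*I*pi/7)  exp(6*I*pi/7)   exp(2*I*pi/7)   exp(-2*I*pi/7)  exp(-6*I*pi/7)  exp(4*I*pi/7) 
  chi_6          1             exp(-2*I*pi/7)  exp(-4*I*pi/7)  exp(-6*I*pi/7)  exp(6*I*pi/7)   exp(4*I*pi/7)   exp(2*I*pi/7) 

Spot check: chi_4(4) = zeta_7^(4*4) = zeta_7^16 = exp(4*I*pi/7).

Reasoning: Z/7Z is abelian, so all 7 irreducible complex representations are 1-dimensional. They are given by chi_k(m) = zeta_7^(k*m) for k = 0,...,6. Row orthogonality: sum_m chi_k(m) conj(chi_l(m)) = 7 * [k = l].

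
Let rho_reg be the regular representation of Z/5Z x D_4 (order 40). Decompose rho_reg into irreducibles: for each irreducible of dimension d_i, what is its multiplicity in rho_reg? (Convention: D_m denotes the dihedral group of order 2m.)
Each irreducible V_i of dimension d_i appears with multiplicity d_i, i.e. rho_reg = (direct sum over all irreducibles V_i) d_i V_i. The irreducible dimensions for Z/5Z x D_4 are 1, 1, 1, 1, 1, 1, 1, 1, 1, 1, 1, 1, 1, 1, 1, 1, 1, 1, 1, 1, 2, 2, 2, 2, 2: 20 irreducibles of dimension 1, each with multiplicity 1; 5 irreducibles of dimension 2, each with multiplicity 2. Total dimension 20*1*1 + 5*2*2 = 40 = |G|.

Justification: General theorem: in the regular representation of a finite group G, each irreducible appears with multiplicity equal to its dimension. Check: dim(rho_reg) = sum d_i^2 = 1 + 1 + 1 + 1 + 1 + 1 + 1 + 1 + 1 + 1 + 1 + 1 + 1 + 1 + 1 + 1 + 1 + 1 + 1 + 1 + 4 + 4 + 4 + 4 + 4 = 40 = |G|.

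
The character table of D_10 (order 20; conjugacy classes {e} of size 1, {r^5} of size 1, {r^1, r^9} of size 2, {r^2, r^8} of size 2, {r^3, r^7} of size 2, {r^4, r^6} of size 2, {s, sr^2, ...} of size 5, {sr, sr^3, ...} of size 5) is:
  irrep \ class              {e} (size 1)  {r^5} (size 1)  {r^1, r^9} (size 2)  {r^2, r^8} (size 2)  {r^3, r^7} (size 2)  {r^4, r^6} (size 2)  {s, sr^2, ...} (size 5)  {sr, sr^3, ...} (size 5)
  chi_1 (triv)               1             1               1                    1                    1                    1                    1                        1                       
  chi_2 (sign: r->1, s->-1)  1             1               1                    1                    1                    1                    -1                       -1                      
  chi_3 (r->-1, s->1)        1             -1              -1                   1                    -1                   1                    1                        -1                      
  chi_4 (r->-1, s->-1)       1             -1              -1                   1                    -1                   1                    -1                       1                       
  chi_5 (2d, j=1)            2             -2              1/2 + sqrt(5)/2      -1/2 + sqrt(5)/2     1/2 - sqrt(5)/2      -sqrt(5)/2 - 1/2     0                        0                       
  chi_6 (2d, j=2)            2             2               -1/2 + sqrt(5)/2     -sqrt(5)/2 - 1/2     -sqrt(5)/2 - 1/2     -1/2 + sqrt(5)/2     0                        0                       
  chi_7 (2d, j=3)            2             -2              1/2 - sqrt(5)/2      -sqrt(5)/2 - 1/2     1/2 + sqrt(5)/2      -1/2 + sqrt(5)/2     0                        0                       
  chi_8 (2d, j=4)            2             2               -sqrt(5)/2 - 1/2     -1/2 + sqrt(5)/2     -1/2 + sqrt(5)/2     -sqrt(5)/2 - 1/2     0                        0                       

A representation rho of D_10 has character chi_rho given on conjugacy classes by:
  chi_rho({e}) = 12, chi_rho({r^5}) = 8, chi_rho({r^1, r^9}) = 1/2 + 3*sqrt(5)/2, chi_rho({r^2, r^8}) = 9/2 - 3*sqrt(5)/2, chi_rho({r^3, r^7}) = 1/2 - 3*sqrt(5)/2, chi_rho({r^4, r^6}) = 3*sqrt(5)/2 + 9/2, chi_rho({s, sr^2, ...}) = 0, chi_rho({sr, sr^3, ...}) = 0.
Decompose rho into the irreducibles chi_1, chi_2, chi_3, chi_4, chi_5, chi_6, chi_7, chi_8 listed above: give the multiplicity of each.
Multiplicities: chi_1: 2, chi_2: 2, chi_3: 1, chi_4: 1, chi_5: 0, chi_6: 3, chi_7: 0, chi_8: 0.

Argument: Use <chi_rho, chi> = (1/|G|) sum_C |C| * chi_rho(C) * conj(chi(C)) with |G| = 20 for each irreducible chi in the table:
  <chi_rho, chi_1> = (1/20)[1*(12)*conj(1) + 1*(8)*conj(1) + 2*(1/2 + 3*sqrt(5)/2)*conj(1) + 2*(9/2 - 3*sqrt(5)/2)*conj(1) + 2*(1/2 - 3*sqrt(5)/2)*conj(1) + 2*(3*sqrt(5)/2 + 9/2)*conj(1) + 5*(0)*conj(1) + 5*(0)*conj(1)]
      = (1/20)[(12) + (8) + (1 + 3*sqrt(5)) + (9 - 3*sqrt(5)) + (1 - 3*sqrt(5)) + (3*sqrt(5) + 9) + (0) + (0)] = 40/20 = 2
  <chi_rho, chi_2> = (1/20)[1*(12)*conj(1) + 1*(8)*conj(1) + 2*(1/2 + 3*sqrt(5)/2)*conj(1) + 2*(9/2 - 3*sqrt(5)/2)*conj(1) + 2*(1/2 - 3*sqrt(5)/2)*conj(1) + 2*(3*sqrt(5)/2 + 9/2)*conj(1) + 5*(0)*conj(-1) + 5*(0)*conj(-1)]
      = (1/20)[(12) + (8) + (1 + 3*sqrt(5)) + (9 - 3*sqrt(5)) + (1 - 3*sqrt(5)) + (3*sqrt(5) + 9) + (0) + (0)] = 40/20 = 2
  <chi_rho, chi_3> = (1/20)[1*(12)*conj(1) + 1*(8)*conj(-1) + 2*(1/2 + 3*sqrt(5)/2)*conj(-1) + 2*(9/2 - 3*sqrt(5)/2)*conj(1) + 2*(1/2 - 3*sqrt(5)/2)*conj(-1) + 2*(3*sqrt(5)/2 + 9/2)*conj(1) + 5*(0)*conj(1) + 5*(0)*conj(-1)]
      = (1/20)[(12) + (-8) + (-3*sqrt(5) - 1) + (9 - 3*sqrt(5)) + (-1 + 3*sqrt(5)) + (3*sqrt(5) + 9) + (0) + (0)] = 20/20 = 1
  <chi_rho, chi_4> = (1/20)[1*(12)*conj(1) + 1*(8)*conj(-1) + 2*(1/2 + 3*sqrt(5)/2)*conj(-1) + 2*(9/2 - 3*sqrt(5)/2)*conj(1) + 2*(1/2 - 3*sqrt(5)/2)*conj(-1) + 2*(3*sqrt(5)/2 + 9/2)*conj(1) + 5*(0)*conj(-1) + 5*(0)*conj(1)]
      = (1/20)[(12) + (-8) + (-3*sqrt(5) - 1) + (9 - 3*sqrt(5)) + (-1 + 3*sqrt(5)) + (3*sqrt(5) + 9) + (0) + (0)] = 20/20 = 1
  <chi_rho, chi_5> = (1/20)[1*(12)*conj(2) + 1*(8)*conj(-2) + 2*(1/2 + 3*sqrt(5)/2)*conj(1/2 + sqrt(5)/2) + 2*(9/2 - 3*sqrt(5)/2)*conj(-1/2 + sqrt(5)/2) + 2*(1/2 - 3*sqrt(5)/2)*conj(1/2 - sqrt(5)/2) + 2*(3*sqrt(5)/2 + 9/2)*conj(-sqrt(5)/2 - 1/2) + 5*(0)*conj(0) + 5*(0)*conj(0)]
      = (1/20)[(24) + (-16) + (2*sqrt(5) + 8) + (-12 + 6*sqrt(5)) + (8 - 2*sqrt(5)) + (-6*sqrt(5) - 12) + (0) + (0)] = 0/20 = 0
  <chi_rho, chi_6> = (1/20)[1*(12)*conj(2) + 1*(8)*conj(2) + 2*(1/2 + 3*sqrt(5)/2)*conj(-1/2 + sqrt(5)/2) + 2*(9/2 - 3*sqrt(5)/2)*conj(-sqrt(5)/2 - 1/2) + 2*(1/2 - 3*sqrt(5)/2)*conj(-sqrt(5)/2 - 1/2) + 2*(3*sqrt(5)/2 + 9/2)*conj(-1/2 + sqrt(5)/2) + 5*(0)*conj(0) + 5*(0)*conj(0)]
      = (1/20)[(24) + (16) + (7 - sqrt(5)) + (3 - 3*sqrt(5)) + (sqrt(5) + 7) + (3 + 3*sqrt(5)) + (0) + (0)] = 60/20 = 3
  <chi_rho, chi_7> = (1/20)[1*(12)*conj(2) + 1*(8)*conj(-2) + 2*(1/2 + 3*sqrt(5)/2)*conj(1/2 - sqrt(5)/2) + 2*(9/2 - 3*sqrt(5)/2)*conj(-sqrt(5)/2 - 1/2) + 2*(1/2 - 3*sqrt(5)/2)*conj(1/2 + sqrt(5)/2) + 2*(3*sqrt(5)/2 + 9/2)*conj(-1/2 + sqrt(5)/2) + 5*(0)*conj(0) + 5*(0)*conj(0)]
      = (1/20)[(24) + (-16) + (-7 + sqrt(5)) + (3 - 3*sqrt(5)) + (-7 - sqrt(5)) + (3 + 3*sqrt(5)) + (0) + (0)] = 0/20 = 0
  <chi_rho, chi_8> = (1/20)[1*(12)*conj(2) + 1*(8)*conj(2) + 2*(1/2 + 3*sqrt(5)/2)*conj(-sqrt(5)/2 - 1/2) + 2*(9/2 - 3*sqrt(5)/2)*conj(-1/2 + sqrt(5)/2) + 2*(1/2 - 3*sqrt(5)/2)*conj(-1/2 + sqrt(5)/2) + 2*(3*sqrt(5)/2 + 9/2)*conj(-sqrt(5)/2 - 1/2) + 5*(0)*conj(0) + 5*(0)*conj(0)]
      = (1/20)[(24) + (16) + (-8 - 2*sqrt(5)) + (-12 + 6*sqrt(5)) + (-8 + 2*sqrt(5)) + (-6*sqrt(5) - 12) + (0) + (0)] = 0/20 = 0
Dimension check: dim(rho) = sum (mult * dim) = 2*1 + 2*1 + 1*1 + 1*1 + 0*2 + 3*2 + 0*2 + 0*2 = 12 = chi_rho(e) = 12.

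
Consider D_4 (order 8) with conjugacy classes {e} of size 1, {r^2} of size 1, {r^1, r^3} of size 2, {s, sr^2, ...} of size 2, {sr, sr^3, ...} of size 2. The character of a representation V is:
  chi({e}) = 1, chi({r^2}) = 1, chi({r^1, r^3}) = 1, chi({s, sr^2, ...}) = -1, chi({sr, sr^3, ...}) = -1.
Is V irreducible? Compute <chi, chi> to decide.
Irreducible: <chi, chi> = 1.

Justification: <chi, chi> = (1/|G|) sum_C |C| * |chi(C)|^2 = (1/8)[1*|1|^2 + 1*|1|^2 + 2*|1|^2 + 2*|-1|^2 + 2*|-1|^2]
  = (1/8)[(1) + (1) + (2) + (2) + (2)] = 8/8 = 1.
A character is irreducible iff <chi, chi> = 1, so this representation is irreducible.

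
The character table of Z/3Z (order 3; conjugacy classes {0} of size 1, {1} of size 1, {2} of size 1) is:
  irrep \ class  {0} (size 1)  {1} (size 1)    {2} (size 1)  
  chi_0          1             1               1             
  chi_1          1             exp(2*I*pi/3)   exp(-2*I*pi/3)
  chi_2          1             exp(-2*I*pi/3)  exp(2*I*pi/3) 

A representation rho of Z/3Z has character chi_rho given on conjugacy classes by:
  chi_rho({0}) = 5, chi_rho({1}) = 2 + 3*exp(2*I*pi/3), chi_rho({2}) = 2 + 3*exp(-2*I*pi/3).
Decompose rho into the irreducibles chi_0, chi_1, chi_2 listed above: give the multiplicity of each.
Multiplicities: chi_0: 2, chi_1: 3, chi_2: 0.

Use <chi_rho, chi> = (1/|G|) sum_C |C| * chi_rho(C) * conj(chi(C)) with |G| = 3 for each irreducible chi in the table:
  <chi_rho, chi_0> = (1/3)[1*(5)*conj(1) + 1*(2 + 3*exp(2*I*pi/3))*conj(1) + 1*(2 + 3*exp(-2*I*pi/3))*conj(1)]
      = (1/3)[(5) + (2 + 3*exp(2*I*pi/3)) + (2 + 3*exp(-2*I*pi/3))] = 6/3 = 2
  <chi_rho, chi_1> = (1/3)[1*(5)*conj(1) + 1*(2 + 3*exp(2*I*pi/3))*conj(exp(2*I*pi/3)) + 1*(2 + 3*exp(-2*I*pi/3))*conj(exp(-2*I*pi/3))]
      = (1/3)[(5) + (3 + 2*exp(-2*I*pi/3)) + (3 + 2*exp(2*I*pi/3))] = 9/3 = 3
  <chi_rho, chi_2> = (1/3)[1*(5)*conj(1) + 1*(2 + 3*exp(2*I*pi/3))*conj(exp(-2*I*pi/3)) + 1*(2 + 3*exp(-2*I*pi/3))*conj(exp(2*I*pi/3))]
      = (1/3)[(5) + (3*exp(-2*I*pi/3) + 2*exp(2*I*pi/3)) + (2*exp(-2*I*pi/3) + 3*exp(2*I*pi/3))] = 0/3 = 0
(Exp terms are combined using exp(i*s)*conj(exp(i*t)) = exp(i*(s-t)), and sums of them are collapsed using the identity that for every m > 1 the m distinct m-th roots of unity sum to 0, e.g. 1 + exp(2*I*pi/3) + exp(-2*I*pi/3) = 0.)
Dimension check: dim(rho) = sum (mult * dim) = 2*1 + 3*1 + 0*1 = 5 = chi_rho(e) = 5.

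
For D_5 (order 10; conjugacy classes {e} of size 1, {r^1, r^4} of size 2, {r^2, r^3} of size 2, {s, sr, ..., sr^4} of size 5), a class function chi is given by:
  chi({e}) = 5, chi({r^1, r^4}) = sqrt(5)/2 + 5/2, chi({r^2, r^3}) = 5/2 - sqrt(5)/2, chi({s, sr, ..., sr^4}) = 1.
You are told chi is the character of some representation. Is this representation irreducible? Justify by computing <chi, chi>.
Not irreducible (reducible): <chi, chi> = 6 > 1.

Proof sketch: <chi, chi> = (1/|G|) sum_C |C| * |chi(C)|^2 = (1/10)[1*|5|^2 + 2*|sqrt(5)/2 + 5/2|^2 + 2*|5/2 - sqrt(5)/2|^2 + 5*|1|^2]
  = (1/10)[(25) + (5*sqrt(5) + 15) + (15 - 5*sqrt(5)) + (5)] = 60/10 = 6.
A character is irreducible iff <chi, chi> = 1, so this representation is reducible.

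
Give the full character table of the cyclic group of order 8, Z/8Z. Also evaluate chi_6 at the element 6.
Character table of Z/8Z (irreps indexed chi_0,...,chi_7 with chi_k(m) = zeta_8^(k*m), zeta_8 = exp(2*pi*i/8)):
  irrep \ class  {0} (size 1)  {1} (size 1)    {2} (size 1)  {3} (size 1)    {4} (size 1)  {5} (size 1)    {6} (size 1)  {7} (size 1)  
  chi_0          1             1               1             1               1             1               1             1             
  chi_1          1             exp(I*pi/4)     I             exp(3*I*pi/4)   -1            exp(-3*I*pi/4)  -I            exp(-I*pi/4)  
  chi_2          1             I               -1            -I              1             I               -1            -I            
  chi_3          1             exp(3*I*pi/4)   -I            exp(I*pi/4)     -1            exp(-I*pi/4)    I             exp(-3*I*pi/4)
  chi_4          1             -1              1             -1              1             -1              1             -1            
  chi_5          1             exp(-3*I*pi/4)  I             exp(-I*pi/4)    -1            exp(I*pi/4)     -I            exp(3*I*pi/4) 
  chi_6          1             -I              -1            I               1             -I              -1            I             
  chi_7          1             exp(-I*pi/4)    -I            exp(-3*I*pi/4)  -1            exp(3*I*pi/4)   I             exp(I*pi/4)   

Spot check: chi_6(6) = zeta_8^(6*6) = zeta_8^36 = -1.

Solution. Z/8Z is abelian, so all 8 irreducible complex representations are 1-dimensional. They are given by chi_k(m) = zeta_8^(k*m) for k = 0,...,7. Row orthogonality: sum_m chi_k(m) conj(chi_l(m)) = 8 * [k = l].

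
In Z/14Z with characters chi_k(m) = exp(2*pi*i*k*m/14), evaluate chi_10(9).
chi_10(9) = zeta_14^90 = exp(6*I*pi/7)

Argument: chi_10(9) = zeta_14^(10*9) = zeta_14^90. Since zeta_14^14 = 1, this equals zeta_14^6 = exp(2*pi*i*6/14) = exp(6*I*pi/7).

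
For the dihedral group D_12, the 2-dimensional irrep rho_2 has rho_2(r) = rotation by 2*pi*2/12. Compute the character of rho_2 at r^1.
chi_{rho_2}(r^1) = 2*cos(2*pi*2*1/12) = 1

Justification: rho_2(r^1) is rotation by angle 2*pi*2*1/12, whose trace is 2*cos(2*pi*2*1/12) = 1.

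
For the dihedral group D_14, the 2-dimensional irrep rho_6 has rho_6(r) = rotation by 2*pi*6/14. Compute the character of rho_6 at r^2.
chi_{rho_6}(r^2) = 2*cos(2*pi*6*2/14) = 2*cos(2*pi/7)

Proof sketch: rho_6(r^2) is rotation by angle 2*pi*6*2/14, whose trace is 2*cos(2*pi*6*2/14) = 2*cos(2*pi/7).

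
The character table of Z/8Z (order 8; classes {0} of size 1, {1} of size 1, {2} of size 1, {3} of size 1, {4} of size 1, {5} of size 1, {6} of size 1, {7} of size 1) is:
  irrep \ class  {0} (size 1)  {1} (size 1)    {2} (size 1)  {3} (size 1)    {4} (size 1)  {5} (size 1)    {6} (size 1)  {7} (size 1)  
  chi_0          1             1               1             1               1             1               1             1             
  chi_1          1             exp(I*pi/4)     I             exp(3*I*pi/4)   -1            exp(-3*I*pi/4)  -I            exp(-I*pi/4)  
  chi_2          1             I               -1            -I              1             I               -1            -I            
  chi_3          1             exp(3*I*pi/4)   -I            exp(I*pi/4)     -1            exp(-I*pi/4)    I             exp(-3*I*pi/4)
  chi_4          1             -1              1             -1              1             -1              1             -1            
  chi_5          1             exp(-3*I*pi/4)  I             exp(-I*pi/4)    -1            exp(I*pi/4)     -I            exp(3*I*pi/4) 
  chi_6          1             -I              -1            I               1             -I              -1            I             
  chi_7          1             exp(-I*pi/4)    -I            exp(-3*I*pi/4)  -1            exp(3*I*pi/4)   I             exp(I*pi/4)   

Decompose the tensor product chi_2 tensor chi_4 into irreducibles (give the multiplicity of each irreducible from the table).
chi_2 tensor chi_4 = chi_6 (all other irreducibles have multiplicity 0).

Working: The character of a tensor product is the pointwise product (chi_2 * chi_4)(C) = chi_2(C) * chi_4(C):
  {0}: (1)*(1), {1}: (I)*(-1), {2}: (-1)*(1), {3}: (-I)*(-1), {4}: (1)*(1), {5}: (I)*(-1), {6}: (-1)*(1), {7}: (-I)*(-1)
so (chi_2 * chi_4) takes values
  {0} -> 1, {1} -> -I, {2} -> -1, {3} -> I, {4} -> 1, {5} -> -I, {6} -> -1, {7} -> I.
Now take the inner product of this character with each irreducible chi from the table, <chi_2*chi_4, chi> = (1/8) sum_C |C| (chi_2*chi_4)(C) conj(chi(C)):
  <chi_2*chi_4, chi_0> = (1/8)[1*(1)*conj(1) + 1*(-I)*conj(1) + 1*(-1)*conj(1) + 1*(I)*conj(1) + 1*(1)*conj(1) + 1*(-I)*conj(1) + 1*(-1)*conj(1) + 1*(I)*conj(1)]
      = (1/8)[(1) + (-I) + (-1) + (I) + (1) + (-I) + (-1) + (I)] = 0/8 = 0
  <chi_2*chi_4, chi_1> = (1/8)[1*(1)*conj(1) + 1*(-I)*conj(exp(I*pi/4)) + 1*(-1)*conj(I) + 1*(I)*conj(exp(3*I*pi/4)) + 1*(1)*conj(-1) + 1*(-I)*conj(exp(-3*I*pi/4)) + 1*(-1)*conj(-I) + 1*(I)*conj(exp(-I*pi/4))]
      = (1/8)[(1) + (-exp(I*pi/4)) + (I) + (exp(-I*pi/4)) + (-1) + (-exp(-3*I*pi/4)) + (-I) + (exp(3*I*pi/4))] = 0/8 = 0
  <chi_2*chi_4, chi_2> = (1/8)[1*(1)*conj(1) + 1*(-I)*conj(I) + 1*(-1)*conj(-1) + 1*(I)*conj(-I) + 1*(1)*conj(1) + 1*(-I)*conj(I) + 1*(-1)*conj(-1) + 1*(I)*conj(-I)]
      = (1/8)[(1) + (-1) + (1) + (-1) + (1) + (-1) + (1) + (-1)] = 0/8 = 0
  <chi_2*chi_4, chi_3> = (1/8)[1*(1)*conj(1) + 1*(-I)*conj(exp(3*I*pi/4)) + 1*(-1)*conj(-I) + 1*(I)*conj(exp(I*pi/4)) + 1*(1)*conj(-1) + 1*(-I)*conj(exp(-I*pi/4)) + 1*(-1)*conj(I) + 1*(I)*conj(exp(-3*I*pi/4))]
      = (1/8)[(1) + (-exp(-I*pi/4)) + (-I) + (exp(I*pi/4)) + (-1) + (-exp(3*I*pi/4)) + (I) + (exp(-3*I*pi/4))] = 0/8 = 0
  <chi_2*chi_4, chi_4> = (1/8)[1*(1)*conj(1) + 1*(-I)*conj(-1) + 1*(-1)*conj(1) + 1*(I)*conj(-1) + 1*(1)*conj(1) + 1*(-I)*conj(-1) + 1*(-1)*conj(1) + 1*(I)*conj(-1)]
      = (1/8)[(1) + (I) + (-1) + (-I) + (1) + (I) + (-1) + (-I)] = 0/8 = 0
  <chi_2*chi_4, chi_5> = (1/8)[1*(1)*conj(1) + 1*(-I)*conj(exp(-3*I*pi/4)) + 1*(-1)*conj(I) + 1*(I)*conj(exp(-I*pi/4)) + 1*(1)*conj(-1) + 1*(-I)*conj(exp(I*pi/4)) + 1*(-1)*conj(-I) + 1*(I)*conj(exp(3*I*pi/4))]
      = (1/8)[(1) + (-exp(-3*I*pi/4)) + (I) + (exp(3*I*pi/4)) + (-1) + (-exp(I*pi/4)) + (-I) + (exp(-I*pi/4))] = 0/8 = 0
  <chi_2*chi_4, chi_6> = (1/8)[1*(1)*conj(1) + 1*(-I)*conj(-I) + 1*(-1)*conj(-1) + 1*(I)*conj(I) + 1*(1)*conj(1) + 1*(-I)*conj(-I) + 1*(-1)*conj(-1) + 1*(I)*conj(I)]
      = (1/8)[(1) + (1) + (1) + (1) + (1) + (1) + (1) + (1)] = 8/8 = 1
  <chi_2*chi_4, chi_7> = (1/8)[1*(1)*conj(1) + 1*(-I)*conj(exp(-I*pi/4)) + 1*(-1)*conj(-I) + 1*(I)*conj(exp(-3*I*pi/4)) + 1*(1)*conj(-1) + 1*(-I)*conj(exp(3*I*pi/4)) + 1*(-1)*conj(I) + 1*(I)*conj(exp(I*pi/4))]
      = (1/8)[(1) + (-exp(3*I*pi/4)) + (-I) + (exp(-3*I*pi/4)) + (-1) + (-exp(-I*pi/4)) + (I) + (exp(I*pi/4))] = 0/8 = 0
(Exp terms are combined using exp(i*s)*conj(exp(i*t)) = exp(i*(s-t)), and sums of them are collapsed using the identity that for every m > 1 the m distinct m-th roots of unity sum to 0, e.g. 1 + exp(2*I*pi/3) + exp(-2*I*pi/3) = 0.)
Hence the multiplicities are chi_6: 1. Dimension check: dim(chi_2)*dim(chi_4) = 1*1 = 1 and sum (mult * dim) = 1*1 = 1.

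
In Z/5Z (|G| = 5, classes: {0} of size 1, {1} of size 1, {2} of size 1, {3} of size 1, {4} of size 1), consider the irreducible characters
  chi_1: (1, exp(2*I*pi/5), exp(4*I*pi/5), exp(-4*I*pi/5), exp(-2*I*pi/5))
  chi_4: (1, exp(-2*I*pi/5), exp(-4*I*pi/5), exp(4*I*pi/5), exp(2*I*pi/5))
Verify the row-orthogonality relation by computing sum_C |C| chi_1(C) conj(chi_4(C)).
Sum = 0; so <chi_1, chi_4> = 0 (distinct irreducibles are orthogonal).

Reasoning: Compute term by term over conjugacy classes (|C| * chi_1(C) * conj(chi_4(C))):
  1*(1)*conj(1) + 1*(exp(2*I*pi/5))*conj(exp(-2*I*pi/5)) + 1*(exp(4*I*pi/5))*conj(exp(-4*I*pi/5)) + 1*(exp(-4*I*pi/5))*conj(exp(4*I*pi/5)) + 1*(exp(-2*I*pi/5))*conj(exp(2*I*pi/5))
  = (1) + (exp(4*I*pi/5)) + (exp(-2*I*pi/5)) + (exp(2*I*pi/5)) + (exp(-4*I*pi/5))
  = 0.
(Exp terms are combined using exp(i*s)*conj(exp(i*t)) = exp(i*(s-t)), and sums of them are collapsed using the identity that for every m > 1 the m distinct m-th roots of unity sum to 0, e.g. 1 + exp(2*I*pi/3) + exp(-2*I*pi/3) = 0.)
Dividing by |G| = 5 gives 0/5 = 0, matching the row-orthogonality relation <chi_1, chi_4> = [chi_1 = chi_4].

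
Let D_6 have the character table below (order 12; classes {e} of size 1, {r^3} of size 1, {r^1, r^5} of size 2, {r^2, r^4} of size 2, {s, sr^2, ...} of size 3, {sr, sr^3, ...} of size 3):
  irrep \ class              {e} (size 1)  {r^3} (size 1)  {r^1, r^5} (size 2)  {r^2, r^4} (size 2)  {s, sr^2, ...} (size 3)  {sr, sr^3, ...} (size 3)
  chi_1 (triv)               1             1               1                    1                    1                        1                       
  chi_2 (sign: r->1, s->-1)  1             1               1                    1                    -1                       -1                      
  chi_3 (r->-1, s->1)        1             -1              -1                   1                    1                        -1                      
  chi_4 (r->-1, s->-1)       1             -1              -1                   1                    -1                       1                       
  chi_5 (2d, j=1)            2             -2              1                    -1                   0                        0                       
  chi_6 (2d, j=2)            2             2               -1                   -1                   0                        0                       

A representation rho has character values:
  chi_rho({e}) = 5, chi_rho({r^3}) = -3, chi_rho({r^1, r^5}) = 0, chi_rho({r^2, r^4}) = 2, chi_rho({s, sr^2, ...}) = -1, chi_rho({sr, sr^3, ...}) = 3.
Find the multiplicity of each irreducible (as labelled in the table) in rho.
Multiplicities: chi_1: 1, chi_2: 0, chi_3: 0, chi_4: 2, chi_5: 1, chi_6: 0.

Derivation: Use <chi_rho, chi> = (1/|G|) sum_C |C| * chi_rho(C) * conj(chi(C)) with |G| = 12 for each irreducible chi in the table:
  <chi_rho, chi_1> = (1/12)[1*(5)*conj(1) + 1*(-3)*conj(1) + 2*(0)*conj(1) + 2*(2)*conj(1) + 3*(-1)*conj(1) + 3*(3)*conj(1)]
      = (1/12)[(5) + (-3) + (0) + (4) + (-3) + (9)] = 12/12 = 1
  <chi_rho, chi_2> = (1/12)[1*(5)*conj(1) + 1*(-3)*conj(1) + 2*(0)*conj(1) + 2*(2)*conj(1) + 3*(-1)*conj(-1) + 3*(3)*conj(-1)]
      = (1/12)[(5) + (-3) + (0) + (4) + (3) + (-9)] = 0/12 = 0
  <chi_rho, chi_3> = (1/12)[1*(5)*conj(1) + 1*(-3)*conj(-1) + 2*(0)*conj(-1) + 2*(2)*conj(1) + 3*(-1)*conj(1) + 3*(3)*conj(-1)]
      = (1/12)[(5) + (3) + (0) + (4) + (-3) + (-9)] = 0/12 = 0
  <chi_rho, chi_4> = (1/12)[1*(5)*conj(1) + 1*(-3)*conj(-1) + 2*(0)*conj(-1) + 2*(2)*conj(1) + 3*(-1)*conj(-1) + 3*(3)*conj(1)]
      = (1/12)[(5) + (3) + (0) + (4) + (3) + (9)] = 24/12 = 2
  <chi_rho, chi_5> = (1/12)[1*(5)*conj(2) + 1*(-3)*conj(-2) + 2*(0)*conj(1) + 2*(2)*conj(-1) + 3*(-1)*conj(0) + 3*(3)*conj(0)]
      = (1/12)[(10) + (6) + (0) + (-4) + (0) + (0)] = 12/12 = 1
  <chi_rho, chi_6> = (1/12)[1*(5)*conj(2) + 1*(-3)*conj(2) + 2*(0)*conj(-1) + 2*(2)*conj(-1) + 3*(-1)*conj(0) + 3*(3)*conj(0)]
      = (1/12)[(10) + (-6) + (0) + (-4) + (0) + (0)] = 0/12 = 0
Dimension check: dim(rho) = sum (mult * dim) = 1*1 + 0*1 + 0*1 + 2*1 + 1*2 + 0*2 = 5 = chi_rho(e) = 5.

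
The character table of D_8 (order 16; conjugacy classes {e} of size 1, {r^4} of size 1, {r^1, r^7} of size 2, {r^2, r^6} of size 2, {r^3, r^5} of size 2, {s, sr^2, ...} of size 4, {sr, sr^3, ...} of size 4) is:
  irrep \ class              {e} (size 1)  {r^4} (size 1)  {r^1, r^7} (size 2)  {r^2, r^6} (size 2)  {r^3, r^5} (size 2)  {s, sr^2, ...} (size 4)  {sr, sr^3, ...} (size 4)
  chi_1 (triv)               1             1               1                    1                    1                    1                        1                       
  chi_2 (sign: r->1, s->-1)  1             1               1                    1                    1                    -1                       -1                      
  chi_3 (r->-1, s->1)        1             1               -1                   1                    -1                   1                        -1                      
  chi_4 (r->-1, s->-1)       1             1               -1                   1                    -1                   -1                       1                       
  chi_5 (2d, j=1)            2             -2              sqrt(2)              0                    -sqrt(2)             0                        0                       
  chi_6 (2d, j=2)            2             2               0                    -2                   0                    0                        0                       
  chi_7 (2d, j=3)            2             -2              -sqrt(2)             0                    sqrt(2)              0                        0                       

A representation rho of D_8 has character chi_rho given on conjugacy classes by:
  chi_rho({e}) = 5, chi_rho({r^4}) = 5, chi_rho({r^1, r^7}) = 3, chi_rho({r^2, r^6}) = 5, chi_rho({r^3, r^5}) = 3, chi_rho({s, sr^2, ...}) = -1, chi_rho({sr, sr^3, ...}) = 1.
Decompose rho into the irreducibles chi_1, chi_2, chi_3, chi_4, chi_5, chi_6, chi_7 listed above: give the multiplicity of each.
Multiplicities: chi_1: 2, chi_2: 2, chi_3: 0, chi_4: 1, chi_5: 0, chi_6: 0, chi_7: 0.

Argument: Use <chi_rho, chi> = (1/|G|) sum_C |C| * chi_rho(C) * conj(chi(C)) with |G| = 16 for each irreducible chi in the table:
  <chi_rho, chi_1> = (1/16)[1*(5)*conj(1) + 1*(5)*conj(1) + 2*(3)*conj(1) + 2*(5)*conj(1) + 2*(3)*conj(1) + 4*(-1)*conj(1) + 4*(1)*conj(1)]
      = (1/16)[(5) + (5) + (6) + (10) + (6) + (-4) + (4)] = 32/16 = 2
  <chi_rho, chi_2> = (1/16)[1*(5)*conj(1) + 1*(5)*conj(1) + 2*(3)*conj(1) + 2*(5)*conj(1) + 2*(3)*conj(1) + 4*(-1)*conj(-1) + 4*(1)*conj(-1)]
      = (1/16)[(5) + (5) + (6) + (10) + (6) + (4) + (-4)] = 32/16 = 2
  <chi_rho, chi_3> = (1/16)[1*(5)*conj(1) + 1*(5)*conj(1) + 2*(3)*conj(-1) + 2*(5)*conj(1) + 2*(3)*conj(-1) + 4*(-1)*conj(1) + 4*(1)*conj(-1)]
      = (1/16)[(5) + (5) + (-6) + (10) + (-6) + (-4) + (-4)] = 0/16 = 0
  <chi_rho, chi_4> = (1/16)[1*(5)*conj(1) + 1*(5)*conj(1) + 2*(3)*conj(-1) + 2*(5)*conj(1) + 2*(3)*conj(-1) + 4*(-1)*conj(-1) + 4*(1)*conj(1)]
      = (1/16)[(5) + (5) + (-6) + (10) + (-6) + (4) + (4)] = 16/16 = 1
  <chi_rho, chi_5> = (1/16)[1*(5)*conj(2) + 1*(5)*conj(-2) + 2*(3)*conj(sqrt(2)) + 2*(5)*conj(0) + 2*(3)*conj(-sqrt(2)) + 4*(-1)*conj(0) + 4*(1)*conj(0)]
      = (1/16)[(10) + (-10) + (6*sqrt(2)) + (0) + (-6*sqrt(2)) + (0) + (0)] = 0/16 = 0
  <chi_rho, chi_6> = (1/16)[1*(5)*conj(2) + 1*(5)*conj(2) + 2*(3)*conj(0) + 2*(5)*conj(-2) + 2*(3)*conj(0) + 4*(-1)*conj(0) + 4*(1)*conj(0)]
      = (1/16)[(10) + (10) + (0) + (-20) + (0) + (0) + (0)] = 0/16 = 0
  <chi_rho, chi_7> = (1/16)[1*(5)*conj(2) + 1*(5)*conj(-2) + 2*(3)*conj(-sqrt(2)) + 2*(5)*conj(0) + 2*(3)*conj(sqrt(2)) + 4*(-1)*conj(0) + 4*(1)*conj(0)]
      = (1/16)[(10) + (-10) + (-6*sqrt(2)) + (0) + (6*sqrt(2)) + (0) + (0)] = 0/16 = 0
Dimension check: dim(rho) = sum (mult * dim) = 2*1 + 2*1 + 0*1 + 1*1 + 0*2 + 0*2 + 0*2 = 5 = chi_rho(e) = 5.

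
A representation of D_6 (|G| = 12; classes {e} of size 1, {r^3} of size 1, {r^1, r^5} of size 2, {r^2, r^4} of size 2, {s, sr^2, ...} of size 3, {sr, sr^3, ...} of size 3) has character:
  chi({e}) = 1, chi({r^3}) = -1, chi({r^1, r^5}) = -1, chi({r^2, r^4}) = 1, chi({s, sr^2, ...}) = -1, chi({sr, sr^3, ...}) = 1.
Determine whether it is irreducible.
Irreducible: <chi, chi> = 1.

Working: <chi, chi> = (1/|G|) sum_C |C| * |chi(C)|^2 = (1/12)[1*|1|^2 + 1*|-1|^2 + 2*|-1|^2 + 2*|1|^2 + 3*|-1|^2 + 3*|1|^2]
  = (1/12)[(1) + (1) + (2) + (2) + (3) + (3)] = 12/12 = 1.
A character is irreducible iff <chi, chi> = 1, so this representation is irreducible.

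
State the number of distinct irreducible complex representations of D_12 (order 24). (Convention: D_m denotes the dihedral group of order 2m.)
9

Details: The number of irreducible complex representations of a finite group equals its number of conjugacy classes. D_12 has 9 conjugacy classes (n/2 + 3 for n even), so D_12 (order 24) has exactly 9 irreducible complex representations.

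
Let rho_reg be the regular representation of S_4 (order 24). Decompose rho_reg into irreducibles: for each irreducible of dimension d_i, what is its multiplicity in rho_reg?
Each irreducible V_i of dimension d_i appears with multiplicity d_i, i.e. rho_reg = (direct sum over all irreducibles V_i) d_i V_i. The irreducible dimensions for S_4 are 1, 1, 2, 3, 3: 2 irreducibles of dimension 1, each with multiplicity 1; 1 irreducible of dimension 2, with multiplicity 2; 2 irreducibles of dimension 3, each with multiplicity 3. Total dimension 2*1*1 + 1*2*2 + 2*3*3 = 24 = |G|.

Justification: General theorem: in the regular representation of a finite group G, each irreducible appears with multiplicity equal to its dimension. Check: dim(rho_reg) = sum d_i^2 = 1 + 1 + 4 + 9 + 9 = 24 = |G|.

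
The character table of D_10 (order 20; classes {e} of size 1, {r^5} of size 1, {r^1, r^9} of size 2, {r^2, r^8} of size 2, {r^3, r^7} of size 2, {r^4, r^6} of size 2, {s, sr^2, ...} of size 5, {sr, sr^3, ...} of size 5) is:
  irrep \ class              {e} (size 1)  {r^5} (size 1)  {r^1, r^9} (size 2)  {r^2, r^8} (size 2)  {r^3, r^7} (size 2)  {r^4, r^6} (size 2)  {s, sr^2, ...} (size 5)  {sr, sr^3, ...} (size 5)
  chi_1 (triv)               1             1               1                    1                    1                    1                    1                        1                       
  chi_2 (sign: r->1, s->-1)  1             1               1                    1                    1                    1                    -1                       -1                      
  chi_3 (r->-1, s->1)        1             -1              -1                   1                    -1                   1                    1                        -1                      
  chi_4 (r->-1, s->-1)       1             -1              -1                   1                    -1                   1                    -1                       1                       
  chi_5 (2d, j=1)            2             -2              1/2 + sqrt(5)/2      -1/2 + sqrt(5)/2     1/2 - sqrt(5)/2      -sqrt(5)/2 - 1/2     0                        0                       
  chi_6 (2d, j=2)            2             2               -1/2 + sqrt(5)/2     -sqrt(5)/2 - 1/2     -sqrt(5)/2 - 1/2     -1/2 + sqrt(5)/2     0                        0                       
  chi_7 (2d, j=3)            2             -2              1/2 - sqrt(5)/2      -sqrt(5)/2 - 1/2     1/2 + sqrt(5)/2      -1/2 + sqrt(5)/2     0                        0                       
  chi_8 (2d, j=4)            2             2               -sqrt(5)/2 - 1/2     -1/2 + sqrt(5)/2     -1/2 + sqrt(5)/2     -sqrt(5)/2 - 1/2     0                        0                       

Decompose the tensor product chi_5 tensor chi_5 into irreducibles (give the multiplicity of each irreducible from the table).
chi_5 tensor chi_5 = chi_1 + chi_2 + chi_6 (all other irreducibles have multiplicity 0).

Reasoning: The character of a tensor product is the pointwise product (chi_5 * chi_5)(C) = chi_5(C) * chi_5(C):
  {e}: (2)*(2), {r^5}: (-2)*(-2), {r^1, r^9}: (1/2 + sqrt(5)/2)*(1/2 + sqrt(5)/2), {r^2, r^8}: (-1/2 + sqrt(5)/2)*(-1/2 + sqrt(5)/2), {r^3, r^7}: (1/2 - sqrt(5)/2)*(1/2 - sqrt(5)/2), {r^4, r^6}: (-sqrt(5)/2 - 1/2)*(-sqrt(5)/2 - 1/2), {s, sr^2, ...}: (0)*(0), {sr, sr^3, ...}: (0)*(0)
so (chi_5 * chi_5) takes values
  {e} -> 4, {r^5} -> 4, {r^1, r^9} -> sqrt(5)/2 + 3/2, {r^2, r^8} -> 3/2 - sqrt(5)/2, {r^3, r^7} -> 3/2 - sqrt(5)/2, {r^4, r^6} -> sqrt(5)/2 + 3/2, {s, sr^2, ...} -> 0, {sr, sr^3, ...} -> 0.
Now take the inner product of this character with each irreducible chi from the table, <chi_5*chi_5, chi> = (1/20) sum_C |C| (chi_5*chi_5)(C) conj(chi(C)):
  <chi_5*chi_5, chi_1> = (1/20)[1*(4)*conj(1) + 1*(4)*conj(1) + 2*(sqrt(5)/2 + 3/2)*conj(1) + 2*(3/2 - sqrt(5)/2)*conj(1) + 2*(3/2 - sqrt(5)/2)*conj(1) + 2*(sqrt(5)/2 + 3/2)*conj(1) + 5*(0)*conj(1) + 5*(0)*conj(1)]
      = (1/20)[(4) + (4) + (sqrt(5) + 3) + (3 - sqrt(5)) + (3 - sqrt(5)) + (sqrt(5) + 3) + (0) + (0)] = 20/20 = 1
  <chi_5*chi_5, chi_2> = (1/20)[1*(4)*conj(1) + 1*(4)*conj(1) + 2*(sqrt(5)/2 + 3/2)*conj(1) + 2*(3/2 - sqrt(5)/2)*conj(1) + 2*(3/2 - sqrt(5)/2)*conj(1) + 2*(sqrt(5)/2 + 3/2)*conj(1) + 5*(0)*conj(-1) + 5*(0)*conj(-1)]
      = (1/20)[(4) + (4) + (sqrt(5) + 3) + (3 - sqrt(5)) + (3 - sqrt(5)) + (sqrt(5) + 3) + (0) + (0)] = 20/20 = 1
  <chi_5*chi_5, chi_3> = (1/20)[1*(4)*conj(1) + 1*(4)*conj(-1) + 2*(sqrt(5)/2 + 3/2)*conj(-1) + 2*(3/2 - sqrt(5)/2)*conj(1) + 2*(3/2 - sqrt(5)/2)*conj(-1) + 2*(sqrt(5)/2 + 3/2)*conj(1) + 5*(0)*conj(1) + 5*(0)*conj(-1)]
      = (1/20)[(4) + (-4) + (-3 - sqrt(5)) + (3 - sqrt(5)) + (-3 + sqrt(5)) + (sqrt(5) + 3) + (0) + (0)] = 0/20 = 0
  <chi_5*chi_5, chi_4> = (1/20)[1*(4)*conj(1) + 1*(4)*conj(-1) + 2*(sqrt(5)/2 + 3/2)*conj(-1) + 2*(3/2 - sqrt(5)/2)*conj(1) + 2*(3/2 - sqrt(5)/2)*conj(-1) + 2*(sqrt(5)/2 + 3/2)*conj(1) + 5*(0)*conj(-1) + 5*(0)*conj(1)]
      = (1/20)[(4) + (-4) + (-3 - sqrt(5)) + (3 - sqrt(5)) + (-3 + sqrt(5)) + (sqrt(5) + 3) + (0) + (0)] = 0/20 = 0
  <chi_5*chi_5, chi_5> = (1/20)[1*(4)*conj(2) + 1*(4)*conj(-2) + 2*(sqrt(5)/2 + 3/2)*conj(1/2 + sqrt(5)/2) + 2*(3/2 - sqrt(5)/2)*conj(-1/2 + sqrt(5)/2) + 2*(3/2 - sqrt(5)/2)*conj(1/2 - sqrt(5)/2) + 2*(sqrt(5)/2 + 3/2)*conj(-sqrt(5)/2 - 1/2) + 5*(0)*conj(0) + 5*(0)*conj(0)]
      = (1/20)[(8) + (-8) + (4 + 2*sqrt(5)) + (-4 + 2*sqrt(5)) + (4 - 2*sqrt(5)) + (-2*sqrt(5) - 4) + (0) + (0)] = 0/20 = 0
  <chi_5*chi_5, chi_6> = (1/20)[1*(4)*conj(2) + 1*(4)*conj(2) + 2*(sqrt(5)/2 + 3/2)*conj(-1/2 + sqrt(5)/2) + 2*(3/2 - sqrt(5)/2)*conj(-sqrt(5)/2 - 1/2) + 2*(3/2 - sqrt(5)/2)*conj(-sqrt(5)/2 - 1/2) + 2*(sqrt(5)/2 + 3/2)*conj(-1/2 + sqrt(5)/2) + 5*(0)*conj(0) + 5*(0)*conj(0)]
      = (1/20)[(8) + (8) + (1 + sqrt(5)) + (1 - sqrt(5)) + (1 - sqrt(5)) + (1 + sqrt(5)) + (0) + (0)] = 20/20 = 1
  <chi_5*chi_5, chi_7> = (1/20)[1*(4)*conj(2) + 1*(4)*conj(-2) + 2*(sqrt(5)/2 + 3/2)*conj(1/2 - sqrt(5)/2) + 2*(3/2 - sqrt(5)/2)*conj(-sqrt(5)/2 - 1/2) + 2*(3/2 - sqrt(5)/2)*conj(1/2 + sqrt(5)/2) + 2*(sqrt(5)/2 + 3/2)*conj(-1/2 + sqrt(5)/2) + 5*(0)*conj(0) + 5*(0)*conj(0)]
      = (1/20)[(8) + (-8) + (-sqrt(5) - 1) + (1 - sqrt(5)) + (-1 + sqrt(5)) + (1 + sqrt(5)) + (0) + (0)] = 0/20 = 0
  <chi_5*chi_5, chi_8> = (1/20)[1*(4)*conj(2) + 1*(4)*conj(2) + 2*(sqrt(5)/2 + 3/2)*conj(-sqrt(5)/2 - 1/2) + 2*(3/2 - sqrt(5)/2)*conj(-1/2 + sqrt(5)/2) + 2*(3/2 - sqrt(5)/2)*conj(-1/2 + sqrt(5)/2) + 2*(sqrt(5)/2 + 3/2)*conj(-sqrt(5)/2 - 1/2) + 5*(0)*conj(0) + 5*(0)*conj(0)]
      = (1/20)[(8) + (8) + (-2*sqrt(5) - 4) + (-4 + 2*sqrt(5)) + (-4 + 2*sqrt(5)) + (-2*sqrt(5) - 4) + (0) + (0)] = 0/20 = 0
Hence the multiplicities are chi_1: 1, chi_2: 1, chi_6: 1. Dimension check: dim(chi_5)*dim(chi_5) = 2*2 = 4 and sum (mult * dim) = 1*1 + 1*1 + 1*2 = 4.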